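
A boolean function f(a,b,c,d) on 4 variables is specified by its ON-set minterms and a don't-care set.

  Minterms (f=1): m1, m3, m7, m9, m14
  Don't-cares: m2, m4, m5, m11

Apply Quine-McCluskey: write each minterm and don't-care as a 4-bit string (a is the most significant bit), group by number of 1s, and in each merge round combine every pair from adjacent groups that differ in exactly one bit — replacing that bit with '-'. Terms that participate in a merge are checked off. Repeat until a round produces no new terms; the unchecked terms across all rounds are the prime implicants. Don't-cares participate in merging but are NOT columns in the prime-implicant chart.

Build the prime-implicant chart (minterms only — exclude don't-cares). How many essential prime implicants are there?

3

[col 0] 0001*, 0010*, 0011*, 0100*, 0101*, 0111*, 1001*, 1011*, 1110
[col 1] -001*, -011*, 0-01*, 0-11*, 00-1*, 001-, 01-1*, 010-, 10-1*
[col 2] -0-1, 0--1
Prime implicants: -0-1, 0--1, 001-, 010-, 1110
PI chart (minterm → PIs covering it):
  1 | -0-1,0--1
  3 | -0-1,0--1,001-
  7 | 0--1  (sole → essential)
  9 | -0-1  (sole → essential)
  14 | 1110  (sole → essential)
Essential prime implicants: -0-1, 0--1, 1110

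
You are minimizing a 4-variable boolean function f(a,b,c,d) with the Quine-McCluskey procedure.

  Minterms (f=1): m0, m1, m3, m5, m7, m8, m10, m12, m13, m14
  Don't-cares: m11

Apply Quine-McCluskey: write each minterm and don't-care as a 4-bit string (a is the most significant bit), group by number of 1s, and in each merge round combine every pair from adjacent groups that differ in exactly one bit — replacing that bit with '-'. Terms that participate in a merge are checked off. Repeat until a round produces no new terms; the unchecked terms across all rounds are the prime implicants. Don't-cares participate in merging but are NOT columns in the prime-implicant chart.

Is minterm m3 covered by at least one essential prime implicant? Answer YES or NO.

Round 0: 0000✓ 0001✓ 0011✓ 0101✓ 0111✓ 1000✓ 1010✓ 1011✓ 1100✓ 1101✓ 1110✓
Round 1: -000 -011 -101 0-01✓ 0-11✓ 00-1✓ 000- 01-1✓ 1-00✓ 1-10✓ 10-0✓ 101- 11-0✓ 110-
Round 2: 0--1 1--0
PIs = {-000, -011, -101, 0--1, 000-, 1--0, 101-, 110-}
Coverage chart:
  m0: -000,000-
  m1: 0--1,000-
  m3: -011,0--1
  m5: -101,0--1
  m7: 0--1 ←essential
  m8: -000,1--0
  m10: 1--0,101-
  m12: 1--0,110-
  m13: -101,110-
  m14: 1--0 ←essential
Essential: 0--1, 1--0

YES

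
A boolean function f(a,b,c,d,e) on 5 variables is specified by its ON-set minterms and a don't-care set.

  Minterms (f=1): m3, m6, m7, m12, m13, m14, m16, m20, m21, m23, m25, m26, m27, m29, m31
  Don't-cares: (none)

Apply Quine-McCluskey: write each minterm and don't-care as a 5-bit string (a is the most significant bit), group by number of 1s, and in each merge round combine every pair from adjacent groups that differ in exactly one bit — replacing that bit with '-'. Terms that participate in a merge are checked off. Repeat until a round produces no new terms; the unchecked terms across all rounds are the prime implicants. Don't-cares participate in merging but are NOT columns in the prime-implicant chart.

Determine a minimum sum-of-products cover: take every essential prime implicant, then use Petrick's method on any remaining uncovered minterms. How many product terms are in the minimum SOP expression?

size-2^0 implicants → 00011(✓)  00110(✓)  00111(✓)  01100(✓)  01101(✓)  01110(✓)  10000(✓)  10100(✓)  10101(✓)  10111(✓)  11001(✓)  11010(✓)  11011(✓)  11101(✓)  11111(✓)
size-2^1 implicants → -0111  -1101  0-110  00-11  0011-  011-0  0110-  1-101(✓)  1-111(✓)  10-00  101-1(✓)  1010-  11-01(✓)  11-11(✓)  110-1(✓)  1101-  111-1(✓)
size-2^2 implicants → 1-1-1  11--1
Unchecked terms (primes): -0111, -1101, 0-110, 00-11, 0011-, 011-0, 0110-, 1-1-1, 10-00, 1010-, 11--1, 1101-
Minterm coverage:
  m3 ⊆ 00-11 [E]
  m6 ⊆ 0-110,0011-
  m7 ⊆ -0111,00-11,0011-
  m12 ⊆ 011-0,0110-
  m13 ⊆ -1101,0110-
  m14 ⊆ 0-110,011-0
  m16 ⊆ 10-00 [E]
  m20 ⊆ 10-00,1010-
  m21 ⊆ 1-1-1,1010-
  m23 ⊆ -0111,1-1-1
  m25 ⊆ 11--1 [E]
  m26 ⊆ 1101- [E]
  m27 ⊆ 11--1,1101-
  m29 ⊆ -1101,1-1-1,11--1
  m31 ⊆ 1-1-1,11--1
E = {00-11, 10-00, 11--1, 1101-}
Petrick residual → 0-110, 0110-, 1-1-1
Cover = a'cde' + a'b'de + a'bcd' + ace + ab'd'e' + abe + abc'd  |cover|=7

7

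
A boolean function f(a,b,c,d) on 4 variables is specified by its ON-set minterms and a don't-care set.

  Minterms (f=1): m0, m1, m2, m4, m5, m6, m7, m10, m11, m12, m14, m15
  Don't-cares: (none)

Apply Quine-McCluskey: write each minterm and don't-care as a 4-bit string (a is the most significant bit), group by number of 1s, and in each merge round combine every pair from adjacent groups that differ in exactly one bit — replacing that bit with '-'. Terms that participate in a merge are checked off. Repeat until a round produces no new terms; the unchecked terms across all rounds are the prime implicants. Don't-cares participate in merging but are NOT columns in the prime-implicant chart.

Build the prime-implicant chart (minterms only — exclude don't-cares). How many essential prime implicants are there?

Round 0: 0000✓ 0001✓ 0010✓ 0100✓ 0101✓ 0110✓ 0111✓ 1010✓ 1011✓ 1100✓ 1110✓ 1111✓
Round 1: -010✓ -100✓ -110✓ -111✓ 0-00✓ 0-01✓ 0-10✓ 00-0✓ 000-✓ 01-0✓ 01-1✓ 010-✓ 011-✓ 1-10✓ 1-11✓ 101-✓ 11-0✓ 111-✓
Round 2: --10 -1-0 -11- 0--0 0-0- 01-- 1-1-
PIs = {--10, -1-0, -11-, 0--0, 0-0-, 01--, 1-1-}
Coverage chart:
  m0: 0--0,0-0-
  m1: 0-0- ←essential
  m2: --10,0--0
  m4: -1-0,0--0,0-0-,01--
  m5: 0-0-,01--
  m6: --10,-1-0,-11-,0--0,01--
  m7: -11-,01--
  m10: --10,1-1-
  m11: 1-1- ←essential
  m12: -1-0 ←essential
  m14: --10,-1-0,-11-,1-1-
  m15: -11-,1-1-
Essential: -1-0, 0-0-, 1-1-

3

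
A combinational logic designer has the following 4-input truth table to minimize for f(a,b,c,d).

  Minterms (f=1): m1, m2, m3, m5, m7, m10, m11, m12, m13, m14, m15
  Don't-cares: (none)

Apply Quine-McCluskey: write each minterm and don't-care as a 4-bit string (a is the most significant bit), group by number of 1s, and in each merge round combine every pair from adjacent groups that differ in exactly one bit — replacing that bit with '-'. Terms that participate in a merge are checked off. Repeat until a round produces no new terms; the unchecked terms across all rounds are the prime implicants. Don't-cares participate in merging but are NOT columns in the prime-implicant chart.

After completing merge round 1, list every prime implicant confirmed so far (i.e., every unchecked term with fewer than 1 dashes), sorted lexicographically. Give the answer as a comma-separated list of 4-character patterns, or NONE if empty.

size-2^0 implicants → 0001(✓)  0010(✓)  0011(✓)  0101(✓)  0111(✓)  1010(✓)  1011(✓)  1100(✓)  1101(✓)  1110(✓)  1111(✓)
size-2^1 implicants → -010(✓)  -011(✓)  -101(✓)  -111(✓)  0-01(✓)  0-11(✓)  00-1(✓)  001-(✓)  01-1(✓)  1-10(✓)  1-11(✓)  101-(✓)  11-0(✓)  11-1(✓)  110-(✓)  111-(✓)
size-2^2 implicants → --11  -01-  -1-1  0--1  1-1-  11--
Unchecked terms (primes): --11, -01-, -1-1, 0--1, 1-1-, 11--

NONE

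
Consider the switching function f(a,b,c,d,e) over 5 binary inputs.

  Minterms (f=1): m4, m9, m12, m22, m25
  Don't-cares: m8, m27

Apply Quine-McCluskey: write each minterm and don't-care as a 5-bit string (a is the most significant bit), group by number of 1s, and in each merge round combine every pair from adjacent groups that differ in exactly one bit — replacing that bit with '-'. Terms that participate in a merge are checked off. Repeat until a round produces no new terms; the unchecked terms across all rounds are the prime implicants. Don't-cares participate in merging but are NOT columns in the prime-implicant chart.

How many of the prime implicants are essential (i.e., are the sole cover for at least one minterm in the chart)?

2

Round 0: 00100✓ 01000✓ 01001✓ 01100✓ 10110 11001✓ 11011✓
Round 1: -1001 0-100 01-00 0100- 110-1
PIs = {-1001, 0-100, 01-00, 0100-, 10110, 110-1}
Coverage chart:
  m4: 0-100 ←essential
  m9: -1001,0100-
  m12: 0-100,01-00
  m22: 10110 ←essential
  m25: -1001,110-1
Essential: 0-100, 10110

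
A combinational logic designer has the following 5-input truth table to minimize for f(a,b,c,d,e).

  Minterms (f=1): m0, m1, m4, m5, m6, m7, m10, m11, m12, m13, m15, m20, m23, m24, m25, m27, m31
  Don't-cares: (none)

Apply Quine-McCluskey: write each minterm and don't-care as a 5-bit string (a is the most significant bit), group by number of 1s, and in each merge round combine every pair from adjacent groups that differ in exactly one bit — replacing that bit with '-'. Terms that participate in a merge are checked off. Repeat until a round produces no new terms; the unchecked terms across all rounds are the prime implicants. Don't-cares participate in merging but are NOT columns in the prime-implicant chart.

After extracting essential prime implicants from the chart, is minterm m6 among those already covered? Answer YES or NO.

size-2^0 implicants → 00000(✓)  00001(✓)  00100(✓)  00101(✓)  00110(✓)  00111(✓)  01010(✓)  01011(✓)  01100(✓)  01101(✓)  01111(✓)  10100(✓)  10111(✓)  11000(✓)  11001(✓)  11011(✓)  11111(✓)
size-2^1 implicants → -0100  -0111(✓)  -1011(✓)  -1111(✓)  0-100(✓)  0-101(✓)  0-111(✓)  00-00(✓)  00-01(✓)  0000-(✓)  001-0(✓)  001-1(✓)  0010-(✓)  0011-(✓)  01-11(✓)  0101-  011-1(✓)  0110-(✓)  1-111(✓)  11-11(✓)  110-1  1100-
size-2^2 implicants → --111  -1-11  0-1-1  0-10-  00-0-  001--
Unchecked terms (primes): --111, -0100, -1-11, 0-1-1, 0-10-, 00-0-, 001--, 0101-, 110-1, 1100-
Minterm coverage:
  m0 ⊆ 00-0- [E]
  m1 ⊆ 00-0- [E]
  m4 ⊆ -0100,0-10-,00-0-,001--
  m5 ⊆ 0-1-1,0-10-,00-0-,001--
  m6 ⊆ 001-- [E]
  m7 ⊆ --111,0-1-1,001--
  m10 ⊆ 0101- [E]
  m11 ⊆ -1-11,0101-
  m12 ⊆ 0-10- [E]
  m13 ⊆ 0-1-1,0-10-
  m15 ⊆ --111,-1-11,0-1-1
  m20 ⊆ -0100 [E]
  m23 ⊆ --111 [E]
  m24 ⊆ 1100- [E]
  m25 ⊆ 110-1,1100-
  m27 ⊆ -1-11,110-1
  m31 ⊆ --111,-1-11
E = {--111, -0100, 0-10-, 00-0-, 001--, 0101-, 1100-}

YES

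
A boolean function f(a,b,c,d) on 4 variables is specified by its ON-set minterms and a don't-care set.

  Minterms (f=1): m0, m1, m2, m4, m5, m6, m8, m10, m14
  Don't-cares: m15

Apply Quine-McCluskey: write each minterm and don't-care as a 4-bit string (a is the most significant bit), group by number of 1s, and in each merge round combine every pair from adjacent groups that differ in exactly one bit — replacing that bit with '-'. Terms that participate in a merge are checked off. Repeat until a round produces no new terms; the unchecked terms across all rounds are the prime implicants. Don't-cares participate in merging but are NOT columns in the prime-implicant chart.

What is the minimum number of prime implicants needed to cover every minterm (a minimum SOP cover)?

3

[col 0] 0000*, 0001*, 0010*, 0100*, 0101*, 0110*, 1000*, 1010*, 1110*, 1111*
[col 1] -000*, -010*, -110*, 0-00*, 0-01*, 0-10*, 00-0*, 000-*, 01-0*, 010-*, 1-10*, 10-0*, 111-
[col 2] --10, -0-0, 0--0, 0-0-
Prime implicants: --10, -0-0, 0--0, 0-0-, 111-
PI chart (minterm → PIs covering it):
  0 | -0-0,0--0,0-0-
  1 | 0-0-  (sole → essential)
  2 | --10,-0-0,0--0
  4 | 0--0,0-0-
  5 | 0-0-  (sole → essential)
  6 | --10,0--0
  8 | -0-0  (sole → essential)
  10 | --10,-0-0
  14 | --10,111-
Essential prime implicants: -0-0, 0-0-
Petrick residual → --10
Minimum SOP uses 3 PIs: cd' + b'd' + a'c'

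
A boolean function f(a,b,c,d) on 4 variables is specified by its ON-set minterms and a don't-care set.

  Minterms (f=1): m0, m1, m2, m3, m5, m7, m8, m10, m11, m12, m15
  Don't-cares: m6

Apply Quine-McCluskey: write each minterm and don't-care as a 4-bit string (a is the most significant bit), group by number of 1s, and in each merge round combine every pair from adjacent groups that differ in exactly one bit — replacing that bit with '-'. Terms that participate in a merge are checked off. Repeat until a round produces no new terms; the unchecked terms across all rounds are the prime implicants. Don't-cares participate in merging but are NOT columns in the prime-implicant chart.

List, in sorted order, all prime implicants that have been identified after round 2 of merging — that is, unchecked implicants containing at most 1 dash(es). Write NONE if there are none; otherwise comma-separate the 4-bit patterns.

1-00

Round 0: 0000✓ 0001✓ 0010✓ 0011✓ 0101✓ 0110✓ 0111✓ 1000✓ 1010✓ 1011✓ 1100✓ 1111✓
Round 1: -000✓ -010✓ -011✓ -111✓ 0-01✓ 0-10✓ 0-11✓ 00-0✓ 00-1✓ 000-✓ 001-✓ 01-1✓ 011-✓ 1-00 1-11✓ 10-0✓ 101-✓
Round 2: --11 -0-0 -01- 0--1 0-1- 00--
PIs = {--11, -0-0, -01-, 0--1, 0-1-, 00--, 1-00}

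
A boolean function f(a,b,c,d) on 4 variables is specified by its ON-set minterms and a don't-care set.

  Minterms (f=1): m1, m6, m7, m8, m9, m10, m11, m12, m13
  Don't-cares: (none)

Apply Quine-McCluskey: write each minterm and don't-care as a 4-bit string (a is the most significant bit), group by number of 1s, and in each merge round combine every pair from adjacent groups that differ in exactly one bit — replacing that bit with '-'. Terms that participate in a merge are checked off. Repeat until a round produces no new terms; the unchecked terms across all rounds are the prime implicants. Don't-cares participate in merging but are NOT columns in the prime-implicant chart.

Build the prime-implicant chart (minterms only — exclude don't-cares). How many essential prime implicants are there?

size-2^0 implicants → 0001(✓)  0110(✓)  0111(✓)  1000(✓)  1001(✓)  1010(✓)  1011(✓)  1100(✓)  1101(✓)
size-2^1 implicants → -001  011-  1-00(✓)  1-01(✓)  10-0(✓)  10-1(✓)  100-(✓)  101-(✓)  110-(✓)
size-2^2 implicants → 1-0-  10--
Unchecked terms (primes): -001, 011-, 1-0-, 10--
Minterm coverage:
  m1 ⊆ -001 [E]
  m6 ⊆ 011- [E]
  m7 ⊆ 011- [E]
  m8 ⊆ 1-0-,10--
  m9 ⊆ -001,1-0-,10--
  m10 ⊆ 10-- [E]
  m11 ⊆ 10-- [E]
  m12 ⊆ 1-0- [E]
  m13 ⊆ 1-0- [E]
E = {-001, 011-, 1-0-, 10--}

4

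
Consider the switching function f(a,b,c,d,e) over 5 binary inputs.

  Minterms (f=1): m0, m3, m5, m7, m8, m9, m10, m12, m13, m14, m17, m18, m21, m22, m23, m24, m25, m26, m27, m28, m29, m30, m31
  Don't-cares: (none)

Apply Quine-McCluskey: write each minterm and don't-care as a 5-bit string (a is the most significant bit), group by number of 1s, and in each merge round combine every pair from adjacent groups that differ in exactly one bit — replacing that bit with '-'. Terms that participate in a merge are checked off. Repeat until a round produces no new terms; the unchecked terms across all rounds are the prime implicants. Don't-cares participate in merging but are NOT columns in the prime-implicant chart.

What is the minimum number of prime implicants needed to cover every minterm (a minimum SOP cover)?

size-2^0 implicants → 00000(✓)  00011(✓)  00101(✓)  00111(✓)  01000(✓)  01001(✓)  01010(✓)  01100(✓)  01101(✓)  01110(✓)  10001(✓)  10010(✓)  10101(✓)  10110(✓)  10111(✓)  11000(✓)  11001(✓)  11010(✓)  11011(✓)  11100(✓)  11101(✓)  11110(✓)  11111(✓)
size-2^1 implicants → -0101(✓)  -0111(✓)  -1000(✓)  -1001(✓)  -1010(✓)  -1100(✓)  -1101(✓)  -1110(✓)  0-000  0-101(✓)  00-11  001-1(✓)  01-00(✓)  01-01(✓)  01-10(✓)  010-0(✓)  0100-(✓)  011-0(✓)  0110-(✓)  1-001(✓)  1-010(✓)  1-101(✓)  1-110(✓)  1-111(✓)  10-01(✓)  10-10(✓)  101-1(✓)  1011-(✓)  11-00(✓)  11-01(✓)  11-10(✓)  11-11(✓)  110-0(✓)  110-1(✓)  1100-(✓)  1101-(✓)  111-0(✓)  111-1(✓)  1110-(✓)  1111-(✓)
size-2^2 implicants → --101  -01-1  -1-00(✓)  -1-01(✓)  -1-10(✓)  -10-0(✓)  -100-(✓)  -11-0(✓)  -110-(✓)  01--0(✓)  01-0-(✓)  1--01  1--10  1-1-1  1-11-  11--0(✓)  11--1(✓)  11-0-(✓)  11-1-(✓)  110--(✓)  111--(✓)
size-2^3 implicants → -1--0  -1-0-  11---
Unchecked terms (primes): --101, -01-1, -1--0, -1-0-, 0-000, 00-11, 1--01, 1--10, 1-1-1, 1-11-, 11---
Minterm coverage:
  m0 ⊆ 0-000 [E]
  m3 ⊆ 00-11 [E]
  m5 ⊆ --101,-01-1
  m7 ⊆ -01-1,00-11
  m8 ⊆ -1--0,-1-0-,0-000
  m9 ⊆ -1-0- [E]
  m10 ⊆ -1--0 [E]
  m12 ⊆ -1--0,-1-0-
  m13 ⊆ --101,-1-0-
  m14 ⊆ -1--0 [E]
  m17 ⊆ 1--01 [E]
  m18 ⊆ 1--10 [E]
  m21 ⊆ --101,-01-1,1--01,1-1-1
  m22 ⊆ 1--10,1-11-
  m23 ⊆ -01-1,1-1-1,1-11-
  m24 ⊆ -1--0,-1-0-,11---
  m25 ⊆ -1-0-,1--01,11---
  m26 ⊆ -1--0,1--10,11---
  m27 ⊆ 11--- [E]
  m28 ⊆ -1--0,-1-0-,11---
  m29 ⊆ --101,-1-0-,1--01,1-1-1,11---
  m30 ⊆ -1--0,1--10,1-11-,11---
  m31 ⊆ 1-1-1,1-11-,11---
E = {-1--0, -1-0-, 0-000, 00-11, 1--01, 1--10, 11---}
Petrick residual → -01-1
Cover = b'ce + be' + bd' + a'c'd'e' + a'b'de + ad'e + ade' + ab  |cover|=8

8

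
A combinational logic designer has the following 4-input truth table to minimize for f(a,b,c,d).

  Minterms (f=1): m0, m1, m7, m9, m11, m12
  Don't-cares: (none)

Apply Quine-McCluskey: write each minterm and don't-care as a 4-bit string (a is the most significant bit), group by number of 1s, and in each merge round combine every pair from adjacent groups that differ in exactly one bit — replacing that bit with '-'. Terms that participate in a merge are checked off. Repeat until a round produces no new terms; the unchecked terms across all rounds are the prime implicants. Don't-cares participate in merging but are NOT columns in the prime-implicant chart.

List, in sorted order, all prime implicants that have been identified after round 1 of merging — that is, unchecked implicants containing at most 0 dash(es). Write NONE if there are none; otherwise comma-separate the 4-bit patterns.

0111, 1100

[col 0] 0000*, 0001*, 0111, 1001*, 1011*, 1100
[col 1] -001, 000-, 10-1
Prime implicants: -001, 000-, 0111, 10-1, 1100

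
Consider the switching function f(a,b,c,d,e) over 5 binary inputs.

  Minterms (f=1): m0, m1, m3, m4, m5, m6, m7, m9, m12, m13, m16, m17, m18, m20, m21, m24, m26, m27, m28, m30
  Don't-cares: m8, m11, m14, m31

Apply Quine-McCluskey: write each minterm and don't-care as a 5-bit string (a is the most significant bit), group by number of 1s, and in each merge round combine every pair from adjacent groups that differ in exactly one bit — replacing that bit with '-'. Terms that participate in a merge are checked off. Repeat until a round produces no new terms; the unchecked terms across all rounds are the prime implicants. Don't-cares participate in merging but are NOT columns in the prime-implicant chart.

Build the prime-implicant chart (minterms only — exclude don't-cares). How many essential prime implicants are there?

3

Round 0: 00000✓ 00001✓ 00011✓ 00100✓ 00101✓ 00110✓ 00111✓ 01000✓ 01001✓ 01011✓ 01100✓ 01101✓ 01110✓ 10000✓ 10001✓ 10010✓ 10100✓ 10101✓ 11000✓ 11010✓ 11011✓ 11100✓ 11110✓ 11111✓
Round 1: -0000✓ -0001✓ -0100✓ -0101✓ -1000✓ -1011 -1100✓ -1110✓ 0-000✓ 0-001✓ 0-011✓ 0-100✓ 0-101✓ 0-110✓ 00-00✓ 00-01✓ 00-11✓ 000-1✓ 0000-✓ 001-0✓ 001-1✓ 0010-✓ 0011-✓ 01-00✓ 01-01✓ 010-1✓ 0100-✓ 011-0✓ 0110-✓ 1-000✓ 1-010✓ 1-100✓ 10-00✓ 10-01✓ 100-0✓ 1000-✓ 1010-✓ 11-00✓ 11-10✓ 11-11✓ 110-0✓ 1101-✓ 111-0✓ 1111-✓
Round 2: --000✓ --100✓ -0-00✓ -0-01✓ -000-✓ -010-✓ -1-00✓ -11-0 0--00✓ 0--01✓ 0-0-1 0-00-✓ 0-1-0 0-10-✓ 00--1 00-0-✓ 001-- 01-0-✓ 1--00✓ 1-0-0 10-0-✓ 11--0 11-1-
Round 3: ---00 -0-0- 0--0-
PIs = {---00, -0-0-, -1011, -11-0, 0--0-, 0-0-1, 0-1-0, 00--1, 001--, 1-0-0, 11--0, 11-1-}
Coverage chart:
  m0: ---00,-0-0-,0--0-
  m1: -0-0-,0--0-,0-0-1,00--1
  m3: 0-0-1,00--1
  m4: ---00,-0-0-,0--0-,0-1-0,001--
  m5: -0-0-,0--0-,00--1,001--
  m6: 0-1-0,001--
  m7: 00--1,001--
  m9: 0--0-,0-0-1
  m12: ---00,-11-0,0--0-,0-1-0
  m13: 0--0- ←essential
  m16: ---00,-0-0-,1-0-0
  m17: -0-0- ←essential
  m18: 1-0-0 ←essential
  m20: ---00,-0-0-
  m21: -0-0- ←essential
  m24: ---00,1-0-0,11--0
  m26: 1-0-0,11--0,11-1-
  m27: -1011,11-1-
  m28: ---00,-11-0,11--0
  m30: -11-0,11--0,11-1-
Essential: -0-0-, 0--0-, 1-0-0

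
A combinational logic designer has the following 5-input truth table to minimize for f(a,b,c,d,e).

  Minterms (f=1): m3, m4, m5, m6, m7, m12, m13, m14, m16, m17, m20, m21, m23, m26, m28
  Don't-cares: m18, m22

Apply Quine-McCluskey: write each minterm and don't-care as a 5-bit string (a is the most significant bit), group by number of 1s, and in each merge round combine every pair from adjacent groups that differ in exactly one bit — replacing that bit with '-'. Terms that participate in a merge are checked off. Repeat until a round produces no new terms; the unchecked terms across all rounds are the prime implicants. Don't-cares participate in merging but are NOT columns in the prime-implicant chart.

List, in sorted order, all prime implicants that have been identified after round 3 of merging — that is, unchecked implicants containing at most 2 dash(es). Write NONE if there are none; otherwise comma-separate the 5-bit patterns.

--100, 0-1-0, 0-10-, 00-11, 1-010, 10--0, 10-0-

[col 0] 00011*, 00100*, 00101*, 00110*, 00111*, 01100*, 01101*, 01110*, 10000*, 10001*, 10010*, 10100*, 10101*, 10110*, 10111*, 11010*, 11100*
[col 1] -0100*, -0101*, -0110*, -0111*, -1100*, 0-100*, 0-101*, 0-110*, 00-11, 001-0*, 001-1*, 0010-*, 0011-*, 011-0*, 0110-*, 1-010, 1-100*, 10-00*, 10-01*, 10-10*, 100-0*, 1000-*, 101-0*, 101-1*, 1010-*, 1011-*
[col 2] --100, -01-0*, -01-1*, -010-*, -011-*, 0-1-0, 0-10-, 001--*, 10--0, 10-0-, 101--*
[col 3] -01--
Prime implicants: --100, -01--, 0-1-0, 0-10-, 00-11, 1-010, 10--0, 10-0-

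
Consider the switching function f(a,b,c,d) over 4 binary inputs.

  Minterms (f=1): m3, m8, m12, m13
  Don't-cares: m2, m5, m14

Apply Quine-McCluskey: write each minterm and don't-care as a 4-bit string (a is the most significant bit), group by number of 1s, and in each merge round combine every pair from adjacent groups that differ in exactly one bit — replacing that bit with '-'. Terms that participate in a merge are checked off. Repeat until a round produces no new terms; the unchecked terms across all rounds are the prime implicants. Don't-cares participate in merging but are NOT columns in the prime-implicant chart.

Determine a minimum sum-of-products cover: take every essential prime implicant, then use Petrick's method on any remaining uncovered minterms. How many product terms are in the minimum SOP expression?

size-2^0 implicants → 0010(✓)  0011(✓)  0101(✓)  1000(✓)  1100(✓)  1101(✓)  1110(✓)
size-2^1 implicants → -101  001-  1-00  11-0  110-
Unchecked terms (primes): -101, 001-, 1-00, 11-0, 110-
Minterm coverage:
  m3 ⊆ 001- [E]
  m8 ⊆ 1-00 [E]
  m12 ⊆ 1-00,11-0,110-
  m13 ⊆ -101,110-
E = {001-, 1-00}
Petrick residual → -101
Cover = bc'd + a'b'c + ac'd'  |cover|=3

3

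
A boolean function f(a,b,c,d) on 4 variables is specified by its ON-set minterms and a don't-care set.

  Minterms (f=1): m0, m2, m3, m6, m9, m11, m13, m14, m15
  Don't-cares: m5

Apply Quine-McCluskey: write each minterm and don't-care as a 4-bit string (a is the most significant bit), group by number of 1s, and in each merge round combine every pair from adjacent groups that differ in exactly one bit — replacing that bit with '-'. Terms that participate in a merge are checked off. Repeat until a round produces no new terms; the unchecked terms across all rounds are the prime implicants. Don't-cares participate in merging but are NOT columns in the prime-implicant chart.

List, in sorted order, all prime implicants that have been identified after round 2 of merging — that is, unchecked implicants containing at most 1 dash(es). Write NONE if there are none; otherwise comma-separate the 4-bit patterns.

-011, -101, -110, 0-10, 00-0, 001-, 111-

[col 0] 0000*, 0010*, 0011*, 0101*, 0110*, 1001*, 1011*, 1101*, 1110*, 1111*
[col 1] -011, -101, -110, 0-10, 00-0, 001-, 1-01*, 1-11*, 10-1*, 11-1*, 111-
[col 2] 1--1
Prime implicants: -011, -101, -110, 0-10, 00-0, 001-, 1--1, 111-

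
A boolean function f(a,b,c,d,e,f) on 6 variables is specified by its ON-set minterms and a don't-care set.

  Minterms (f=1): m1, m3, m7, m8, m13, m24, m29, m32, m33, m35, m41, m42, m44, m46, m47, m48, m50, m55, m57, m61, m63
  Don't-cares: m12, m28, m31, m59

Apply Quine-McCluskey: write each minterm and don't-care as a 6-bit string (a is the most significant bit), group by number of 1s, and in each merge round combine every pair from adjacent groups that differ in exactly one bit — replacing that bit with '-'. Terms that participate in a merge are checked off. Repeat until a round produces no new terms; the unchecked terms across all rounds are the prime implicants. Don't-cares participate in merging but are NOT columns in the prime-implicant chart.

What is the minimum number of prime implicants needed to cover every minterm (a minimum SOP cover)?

Round 0: 000001✓ 000011✓ 000111✓ 001000✓ 001100✓ 001101✓ 011000✓ 011100✓ 011101✓ 011111✓ 100000✓ 100001✓ 100011✓ 101001✓ 101010✓ 101100✓ 101110✓ 101111✓ 110000✓ 110010✓ 110111✓ 111001✓ 111011✓ 111101✓ 111111✓
Round 1: -00001✓ -00011✓ -01100 -11101✓ -11111✓ 0-1000✓ 0-1100✓ 0-1101✓ 000-11 0000-1✓ 001-00✓ 00110-✓ 011-00✓ 0111-1✓ 01110-✓ 1-0000 1-1001 1-1111 10-001 1000-1✓ 10000- 101-10 1011-0 10111- 11-111 1100-0 111-01✓ 111-11✓ 1110-1✓ 1111-1✓
Round 2: -000-1 -111-1 0-1-00 0-110- 111--1
PIs = {-000-1, -01100, -111-1, 0-1-00, 0-110-, 000-11, 1-0000, 1-1001, 1-1111, 10-001, 10000-, 101-10, 1011-0, 10111-, 11-111, 1100-0, 111--1}
Coverage chart:
  m1: -000-1 ←essential
  m3: -000-1,000-11
  m7: 000-11 ←essential
  m8: 0-1-00 ←essential
  m13: 0-110- ←essential
  m24: 0-1-00 ←essential
  m29: -111-1,0-110-
  m32: 1-0000,10000-
  m33: -000-1,10-001,10000-
  m35: -000-1 ←essential
  m41: 1-1001,10-001
  m42: 101-10 ←essential
  m44: -01100,1011-0
  m46: 101-10,1011-0,10111-
  m47: 1-1111,10111-
  m48: 1-0000,1100-0
  m50: 1100-0 ←essential
  m55: 11-111 ←essential
  m57: 1-1001,111--1
  m61: -111-1,111--1
  m63: -111-1,1-1111,11-111,111--1
Essential: -000-1, 0-1-00, 0-110-, 000-11, 101-10, 11-111, 1100-0
Petrick residual → -01100, -111-1, 1-0000, 1-1001, 1-1111
Min cover (12 terms): b'c'd'f + b'cde'f' + bcdf + a'ce'f' + a'cde' + a'b'c'ef + ac'd'e'f' + acd'e'f + acdef + ab'cef' + abdef + abc'd'f'

12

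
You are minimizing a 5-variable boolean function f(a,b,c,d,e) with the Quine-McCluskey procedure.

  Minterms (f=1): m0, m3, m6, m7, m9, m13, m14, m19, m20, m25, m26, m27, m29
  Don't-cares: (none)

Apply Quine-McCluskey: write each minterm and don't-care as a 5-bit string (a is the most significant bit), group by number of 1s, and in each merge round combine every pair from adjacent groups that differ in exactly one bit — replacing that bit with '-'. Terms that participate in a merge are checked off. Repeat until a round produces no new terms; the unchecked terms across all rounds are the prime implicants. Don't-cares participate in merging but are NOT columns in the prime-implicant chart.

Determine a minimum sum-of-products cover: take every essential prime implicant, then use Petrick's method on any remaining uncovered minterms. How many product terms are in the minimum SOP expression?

7

Round 0: 00000 00011✓ 00110✓ 00111✓ 01001✓ 01101✓ 01110✓ 10011✓ 10100 11001✓ 11010✓ 11011✓ 11101✓
Round 1: -0011 -1001✓ -1101✓ 0-110 00-11 0011- 01-01✓ 1-011 11-01✓ 110-1 1101-
Round 2: -1-01
PIs = {-0011, -1-01, 0-110, 00-11, 00000, 0011-, 1-011, 10100, 110-1, 1101-}
Coverage chart:
  m0: 00000 ←essential
  m3: -0011,00-11
  m6: 0-110,0011-
  m7: 00-11,0011-
  m9: -1-01 ←essential
  m13: -1-01 ←essential
  m14: 0-110 ←essential
  m19: -0011,1-011
  m20: 10100 ←essential
  m25: -1-01,110-1
  m26: 1101- ←essential
  m27: 1-011,110-1,1101-
  m29: -1-01 ←essential
Essential: -1-01, 0-110, 00000, 10100, 1101-
Petrick residual → -0011, 00-11
Min cover (7 terms): b'c'de + bd'e + a'cde' + a'b'de + a'b'c'd'e' + ab'cd'e' + abc'd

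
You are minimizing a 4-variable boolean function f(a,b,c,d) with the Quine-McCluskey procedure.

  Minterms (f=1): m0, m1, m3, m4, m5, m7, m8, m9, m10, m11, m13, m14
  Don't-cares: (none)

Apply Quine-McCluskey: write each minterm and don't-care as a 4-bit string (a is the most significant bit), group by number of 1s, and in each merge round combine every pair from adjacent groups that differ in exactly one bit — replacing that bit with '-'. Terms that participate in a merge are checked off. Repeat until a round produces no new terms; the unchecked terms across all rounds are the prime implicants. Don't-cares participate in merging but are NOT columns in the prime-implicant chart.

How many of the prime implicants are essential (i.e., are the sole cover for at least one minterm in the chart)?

4

[col 0] 0000*, 0001*, 0011*, 0100*, 0101*, 0111*, 1000*, 1001*, 1010*, 1011*, 1101*, 1110*
[col 1] -000*, -001*, -011*, -101*, 0-00*, 0-01*, 0-11*, 00-1*, 000-*, 01-1*, 010-*, 1-01*, 1-10, 10-0*, 10-1*, 100-*, 101-*
[col 2] --01, -0-1, -00-, 0--1, 0-0-, 10--
Prime implicants: --01, -0-1, -00-, 0--1, 0-0-, 1-10, 10--
PI chart (minterm → PIs covering it):
  0 | -00-,0-0-
  1 | --01,-0-1,-00-,0--1,0-0-
  3 | -0-1,0--1
  4 | 0-0-  (sole → essential)
  5 | --01,0--1,0-0-
  7 | 0--1  (sole → essential)
  8 | -00-,10--
  9 | --01,-0-1,-00-,10--
  10 | 1-10,10--
  11 | -0-1,10--
  13 | --01  (sole → essential)
  14 | 1-10  (sole → essential)
Essential prime implicants: --01, 0--1, 0-0-, 1-10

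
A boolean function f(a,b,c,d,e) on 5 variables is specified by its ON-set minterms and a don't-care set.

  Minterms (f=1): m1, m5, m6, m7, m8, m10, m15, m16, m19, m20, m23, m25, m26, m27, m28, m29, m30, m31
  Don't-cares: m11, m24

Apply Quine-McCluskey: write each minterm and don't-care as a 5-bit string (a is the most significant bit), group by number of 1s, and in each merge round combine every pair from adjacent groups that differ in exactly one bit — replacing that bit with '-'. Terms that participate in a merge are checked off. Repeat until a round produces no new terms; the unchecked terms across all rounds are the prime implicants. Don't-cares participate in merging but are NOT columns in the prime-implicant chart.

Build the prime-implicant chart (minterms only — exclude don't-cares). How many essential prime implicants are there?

6

size-2^0 implicants → 00001(✓)  00101(✓)  00110(✓)  00111(✓)  01000(✓)  01010(✓)  01011(✓)  01111(✓)  10000(✓)  10011(✓)  10100(✓)  10111(✓)  11000(✓)  11001(✓)  11010(✓)  11011(✓)  11100(✓)  11101(✓)  11110(✓)  11111(✓)
size-2^1 implicants → -0111(✓)  -1000(✓)  -1010(✓)  -1011(✓)  -1111(✓)  0-111(✓)  00-01  001-1  0011-  01-11(✓)  010-0(✓)  0101-(✓)  1-000(✓)  1-011(✓)  1-100(✓)  1-111(✓)  10-00(✓)  10-11(✓)  11-00(✓)  11-01(✓)  11-10(✓)  11-11(✓)  110-0(✓)  110-1(✓)  1100-(✓)  1101-(✓)  111-0(✓)  111-1(✓)  1110-(✓)  1111-(✓)
size-2^2 implicants → --111  -1-11  -10-0  -101-  1--00  1--11  11--0(✓)  11--1(✓)  11-0-(✓)  11-1-(✓)  110--(✓)  111--(✓)
size-2^3 implicants → 11---
Unchecked terms (primes): --111, -1-11, -10-0, -101-, 00-01, 001-1, 0011-, 1--00, 1--11, 11---
Minterm coverage:
  m1 ⊆ 00-01 [E]
  m5 ⊆ 00-01,001-1
  m6 ⊆ 0011- [E]
  m7 ⊆ --111,001-1,0011-
  m8 ⊆ -10-0 [E]
  m10 ⊆ -10-0,-101-
  m15 ⊆ --111,-1-11
  m16 ⊆ 1--00 [E]
  m19 ⊆ 1--11 [E]
  m20 ⊆ 1--00 [E]
  m23 ⊆ --111,1--11
  m25 ⊆ 11--- [E]
  m26 ⊆ -10-0,-101-,11---
  m27 ⊆ -1-11,-101-,1--11,11---
  m28 ⊆ 1--00,11---
  m29 ⊆ 11--- [E]
  m30 ⊆ 11--- [E]
  m31 ⊆ --111,-1-11,1--11,11---
E = {-10-0, 00-01, 0011-, 1--00, 1--11, 11---}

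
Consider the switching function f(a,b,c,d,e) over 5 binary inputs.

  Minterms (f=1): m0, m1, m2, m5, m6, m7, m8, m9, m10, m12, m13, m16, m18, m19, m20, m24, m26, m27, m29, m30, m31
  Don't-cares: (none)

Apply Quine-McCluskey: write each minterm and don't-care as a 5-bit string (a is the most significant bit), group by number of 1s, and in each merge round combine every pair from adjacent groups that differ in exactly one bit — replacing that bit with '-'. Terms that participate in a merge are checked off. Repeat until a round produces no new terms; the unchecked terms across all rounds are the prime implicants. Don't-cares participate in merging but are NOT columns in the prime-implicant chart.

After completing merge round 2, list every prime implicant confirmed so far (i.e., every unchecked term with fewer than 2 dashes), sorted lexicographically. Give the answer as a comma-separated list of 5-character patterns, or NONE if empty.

-1101, 00-10, 001-1, 0011-, 10-00, 111-1

size-2^0 implicants → 00000(✓)  00001(✓)  00010(✓)  00101(✓)  00110(✓)  00111(✓)  01000(✓)  01001(✓)  01010(✓)  01100(✓)  01101(✓)  10000(✓)  10010(✓)  10011(✓)  10100(✓)  11000(✓)  11010(✓)  11011(✓)  11101(✓)  11110(✓)  11111(✓)
size-2^1 implicants → -0000(✓)  -0010(✓)  -1000(✓)  -1010(✓)  -1101  0-000(✓)  0-001(✓)  0-010(✓)  0-101(✓)  00-01(✓)  00-10  000-0(✓)  0000-(✓)  001-1  0011-  01-00(✓)  01-01(✓)  010-0(✓)  0100-(✓)  0110-(✓)  1-000(✓)  1-010(✓)  1-011(✓)  10-00  100-0(✓)  1001-(✓)  11-10(✓)  11-11(✓)  110-0(✓)  1101-(✓)  111-1  1111-(✓)
size-2^2 implicants → --000(✓)  --010(✓)  -00-0(✓)  -10-0(✓)  0--01  0-0-0(✓)  0-00-  01-0-  1-0-0(✓)  1-01-  11-1-
size-2^3 implicants → --0-0
Unchecked terms (primes): --0-0, -1101, 0--01, 0-00-, 00-10, 001-1, 0011-, 01-0-, 1-01-, 10-00, 11-1-, 111-1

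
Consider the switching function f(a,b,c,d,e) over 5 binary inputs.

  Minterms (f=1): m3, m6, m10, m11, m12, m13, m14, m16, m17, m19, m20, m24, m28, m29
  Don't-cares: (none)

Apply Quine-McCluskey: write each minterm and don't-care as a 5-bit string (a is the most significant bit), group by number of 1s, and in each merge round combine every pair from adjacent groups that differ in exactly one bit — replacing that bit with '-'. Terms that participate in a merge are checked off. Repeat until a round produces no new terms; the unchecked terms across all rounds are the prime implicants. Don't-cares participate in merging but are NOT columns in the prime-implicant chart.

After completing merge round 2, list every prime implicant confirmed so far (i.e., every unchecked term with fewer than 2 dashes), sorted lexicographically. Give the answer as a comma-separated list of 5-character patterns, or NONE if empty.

-0011, 0-011, 0-110, 01-10, 0101-, 011-0, 100-1, 1000-

Round 0: 00011✓ 00110✓ 01010✓ 01011✓ 01100✓ 01101✓ 01110✓ 10000✓ 10001✓ 10011✓ 10100✓ 11000✓ 11100✓ 11101✓
Round 1: -0011 -1100✓ -1101✓ 0-011 0-110 01-10 0101- 011-0 0110-✓ 1-000✓ 1-100✓ 10-00✓ 100-1 1000- 11-00✓ 1110-✓
Round 2: -110- 1--00
PIs = {-0011, -110-, 0-011, 0-110, 01-10, 0101-, 011-0, 1--00, 100-1, 1000-}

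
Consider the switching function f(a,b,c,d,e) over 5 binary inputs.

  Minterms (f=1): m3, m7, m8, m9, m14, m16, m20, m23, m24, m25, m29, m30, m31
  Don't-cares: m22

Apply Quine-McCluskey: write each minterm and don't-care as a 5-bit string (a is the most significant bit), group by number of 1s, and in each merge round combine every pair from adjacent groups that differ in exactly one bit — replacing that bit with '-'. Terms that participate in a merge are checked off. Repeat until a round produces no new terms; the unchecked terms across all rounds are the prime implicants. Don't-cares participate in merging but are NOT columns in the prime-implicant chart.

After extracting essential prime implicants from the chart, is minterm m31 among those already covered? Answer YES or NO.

NO

Round 0: 00011✓ 00111✓ 01000✓ 01001✓ 01110✓ 10000✓ 10100✓ 10110✓ 10111✓ 11000✓ 11001✓ 11101✓ 11110✓ 11111✓
Round 1: -0111 -1000✓ -1001✓ -1110 00-11 0100-✓ 1-000 1-110✓ 1-111✓ 10-00 101-0 1011-✓ 11-01 1100-✓ 111-1 1111-✓
Round 2: -100- 1-11-
PIs = {-0111, -100-, -1110, 00-11, 1-000, 1-11-, 10-00, 101-0, 11-01, 111-1}
Coverage chart:
  m3: 00-11 ←essential
  m7: -0111,00-11
  m8: -100- ←essential
  m9: -100- ←essential
  m14: -1110 ←essential
  m16: 1-000,10-00
  m20: 10-00,101-0
  m23: -0111,1-11-
  m24: -100-,1-000
  m25: -100-,11-01
  m29: 11-01,111-1
  m30: -1110,1-11-
  m31: 1-11-,111-1
Essential: -100-, -1110, 00-11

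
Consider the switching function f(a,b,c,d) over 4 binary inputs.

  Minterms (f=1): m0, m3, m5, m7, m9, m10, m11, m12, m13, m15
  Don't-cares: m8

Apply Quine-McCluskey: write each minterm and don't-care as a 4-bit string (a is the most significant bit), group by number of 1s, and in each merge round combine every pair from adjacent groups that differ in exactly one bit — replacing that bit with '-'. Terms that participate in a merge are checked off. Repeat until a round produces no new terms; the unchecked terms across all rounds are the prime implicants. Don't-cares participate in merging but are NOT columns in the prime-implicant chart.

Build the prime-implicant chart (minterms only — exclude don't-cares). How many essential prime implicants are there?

5

Round 0: 0000✓ 0011✓ 0101✓ 0111✓ 1000✓ 1001✓ 1010✓ 1011✓ 1100✓ 1101✓ 1111✓
Round 1: -000 -011✓ -101✓ -111✓ 0-11✓ 01-1✓ 1-00✓ 1-01✓ 1-11✓ 10-0✓ 10-1✓ 100-✓ 101-✓ 11-1✓ 110-✓
Round 2: --11 -1-1 1--1 1-0- 10--
PIs = {--11, -000, -1-1, 1--1, 1-0-, 10--}
Coverage chart:
  m0: -000 ←essential
  m3: --11 ←essential
  m5: -1-1 ←essential
  m7: --11,-1-1
  m9: 1--1,1-0-,10--
  m10: 10-- ←essential
  m11: --11,1--1,10--
  m12: 1-0- ←essential
  m13: -1-1,1--1,1-0-
  m15: --11,-1-1,1--1
Essential: --11, -000, -1-1, 1-0-, 10--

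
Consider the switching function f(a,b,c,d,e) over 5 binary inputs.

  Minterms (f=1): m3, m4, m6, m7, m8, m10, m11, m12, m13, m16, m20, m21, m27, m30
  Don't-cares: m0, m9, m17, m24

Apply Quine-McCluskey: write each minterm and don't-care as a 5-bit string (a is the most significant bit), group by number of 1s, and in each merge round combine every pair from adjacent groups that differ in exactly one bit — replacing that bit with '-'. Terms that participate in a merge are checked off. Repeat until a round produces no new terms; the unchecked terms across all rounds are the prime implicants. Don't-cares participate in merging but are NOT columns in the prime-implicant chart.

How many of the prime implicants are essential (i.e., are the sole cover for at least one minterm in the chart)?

5

[col 0] 00000*, 00011*, 00100*, 00110*, 00111*, 01000*, 01001*, 01010*, 01011*, 01100*, 01101*, 10000*, 10001*, 10100*, 10101*, 11000*, 11011*, 11110
[col 1] -0000*, -0100*, -1000*, -1011, 0-000*, 0-011, 0-100*, 00-00*, 00-11, 001-0, 0011-, 01-00*, 01-01*, 010-0*, 010-1*, 0100-*, 0101-*, 0110-*, 1-000*, 10-00*, 10-01*, 1000-*, 1010-*
[col 2] --000, -0-00, 0--00, 01-0-, 010--, 10-0-
Prime implicants: --000, -0-00, -1011, 0--00, 0-011, 00-11, 001-0, 0011-, 01-0-, 010--, 10-0-, 11110
PI chart (minterm → PIs covering it):
  3 | 0-011,00-11
  4 | -0-00,0--00,001-0
  6 | 001-0,0011-
  7 | 00-11,0011-
  8 | --000,0--00,01-0-,010--
  10 | 010--  (sole → essential)
  11 | -1011,0-011,010--
  12 | 0--00,01-0-
  13 | 01-0-  (sole → essential)
  16 | --000,-0-00,10-0-
  20 | -0-00,10-0-
  21 | 10-0-  (sole → essential)
  27 | -1011  (sole → essential)
  30 | 11110  (sole → essential)
Essential prime implicants: -1011, 01-0-, 010--, 10-0-, 11110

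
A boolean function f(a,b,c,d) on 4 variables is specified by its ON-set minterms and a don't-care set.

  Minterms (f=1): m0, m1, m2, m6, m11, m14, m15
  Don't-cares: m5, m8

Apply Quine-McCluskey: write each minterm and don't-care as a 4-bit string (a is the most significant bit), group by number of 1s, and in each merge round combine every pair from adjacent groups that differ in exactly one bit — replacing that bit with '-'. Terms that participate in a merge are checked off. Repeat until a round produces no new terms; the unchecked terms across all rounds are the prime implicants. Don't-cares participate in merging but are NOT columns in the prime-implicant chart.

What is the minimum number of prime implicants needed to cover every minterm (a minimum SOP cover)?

4

[col 0] 0000*, 0001*, 0010*, 0101*, 0110*, 1000*, 1011*, 1110*, 1111*
[col 1] -000, -110, 0-01, 0-10, 00-0, 000-, 1-11, 111-
Prime implicants: -000, -110, 0-01, 0-10, 00-0, 000-, 1-11, 111-
PI chart (minterm → PIs covering it):
  0 | -000,00-0,000-
  1 | 0-01,000-
  2 | 0-10,00-0
  6 | -110,0-10
  11 | 1-11  (sole → essential)
  14 | -110,111-
  15 | 1-11,111-
Essential prime implicants: 1-11
Petrick residual → -110, 0-01, 00-0
Minimum SOP uses 4 PIs: bcd' + a'c'd + a'b'd' + acd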